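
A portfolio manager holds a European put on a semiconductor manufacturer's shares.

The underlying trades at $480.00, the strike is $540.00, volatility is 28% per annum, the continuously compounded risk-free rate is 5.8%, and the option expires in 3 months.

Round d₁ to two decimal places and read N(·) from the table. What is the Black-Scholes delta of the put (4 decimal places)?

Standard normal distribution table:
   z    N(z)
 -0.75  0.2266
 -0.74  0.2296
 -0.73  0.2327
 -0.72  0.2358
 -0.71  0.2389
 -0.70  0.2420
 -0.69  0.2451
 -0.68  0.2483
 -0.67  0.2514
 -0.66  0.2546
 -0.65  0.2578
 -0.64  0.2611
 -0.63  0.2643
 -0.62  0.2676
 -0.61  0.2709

σ√T = 0.28 × 0.5000 = 0.1400
d₁ = [ln(480/540) + (0.058 + ½·0.28²)·0.25] / (σ√T) = (-0.1178 + 0.0243) / 0.1400 = -0.6677 which rounds to -0.67
N(d₁) = N(-0.67) = 0.2514
Δ_put = N(d₁) − 1 = 0.2514 − 1 = -0.7486

-0.7486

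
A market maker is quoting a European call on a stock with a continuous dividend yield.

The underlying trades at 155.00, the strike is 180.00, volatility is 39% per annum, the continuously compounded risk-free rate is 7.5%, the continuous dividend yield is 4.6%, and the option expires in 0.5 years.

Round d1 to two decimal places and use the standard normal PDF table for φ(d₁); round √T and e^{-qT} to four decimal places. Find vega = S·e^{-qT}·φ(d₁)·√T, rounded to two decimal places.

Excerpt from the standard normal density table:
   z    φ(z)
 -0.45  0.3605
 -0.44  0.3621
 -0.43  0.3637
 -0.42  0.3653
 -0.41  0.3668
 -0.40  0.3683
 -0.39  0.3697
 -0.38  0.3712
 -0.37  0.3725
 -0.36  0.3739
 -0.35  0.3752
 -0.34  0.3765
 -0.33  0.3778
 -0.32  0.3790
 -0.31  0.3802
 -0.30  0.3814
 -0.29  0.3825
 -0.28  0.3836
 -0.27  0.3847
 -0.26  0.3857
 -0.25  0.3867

40.19

σ√T = 0.39 × 0.7071 = 0.2758
d₁ = [ln(155/180) + (0.075 − 0.046 + 0.39²/2)·0.5] / 0.2758 = [-0.1495 + 0.0525] / 0.2758 = -0.3518 ⇒ -0.35
√T = √0.5 = 0.7071
φ(d₁) = φ(-0.35) = 0.3752
e^(−qT) = e^(−0.046·0.5) = 0.9773
vega = S·e^(−qT)·φ(d₁)·√T = 155·0.9773·0.3752·0.7071 = 40.1886
(Vega is the same for a European call and put with the same parameters.)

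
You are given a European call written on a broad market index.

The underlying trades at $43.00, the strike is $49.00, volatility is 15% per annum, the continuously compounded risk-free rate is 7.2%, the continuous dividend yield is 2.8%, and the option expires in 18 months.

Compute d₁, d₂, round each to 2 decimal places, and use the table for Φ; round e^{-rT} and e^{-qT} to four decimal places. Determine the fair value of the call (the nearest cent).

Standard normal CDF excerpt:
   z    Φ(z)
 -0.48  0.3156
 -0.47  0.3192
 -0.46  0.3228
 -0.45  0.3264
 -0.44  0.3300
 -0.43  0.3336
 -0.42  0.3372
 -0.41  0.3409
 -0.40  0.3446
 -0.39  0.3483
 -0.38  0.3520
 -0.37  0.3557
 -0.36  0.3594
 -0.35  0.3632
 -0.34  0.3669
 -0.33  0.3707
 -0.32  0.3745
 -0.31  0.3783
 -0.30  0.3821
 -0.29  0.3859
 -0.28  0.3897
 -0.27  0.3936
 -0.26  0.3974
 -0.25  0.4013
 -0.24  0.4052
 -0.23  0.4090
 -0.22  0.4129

$1.87

σ√T = 0.15 × 1.2247 = 0.1837
d₁ = [ln(43/49) + (0.072 − 0.028 + ½·0.15²)·1.5] / (σ√T) = (-0.1306 + 0.0829) / 0.1837 = -0.2599 → -0.26
d₂ = -0.2599 − 0.1837 = -0.4436 → -0.44
e^(−qT) = e^(−0.028·1.5) = 0.9589;  e^(−rT) = e^(−0.072·1.5) = 0.8976
N(d₁) = N(-0.26) = 0.3974;  N(d₂) = N(-0.44) = 0.3300
C = 43·0.9589·0.3974 − 49·0.8976·0.3300 = 16.3859 − 14.5142 = 1.8717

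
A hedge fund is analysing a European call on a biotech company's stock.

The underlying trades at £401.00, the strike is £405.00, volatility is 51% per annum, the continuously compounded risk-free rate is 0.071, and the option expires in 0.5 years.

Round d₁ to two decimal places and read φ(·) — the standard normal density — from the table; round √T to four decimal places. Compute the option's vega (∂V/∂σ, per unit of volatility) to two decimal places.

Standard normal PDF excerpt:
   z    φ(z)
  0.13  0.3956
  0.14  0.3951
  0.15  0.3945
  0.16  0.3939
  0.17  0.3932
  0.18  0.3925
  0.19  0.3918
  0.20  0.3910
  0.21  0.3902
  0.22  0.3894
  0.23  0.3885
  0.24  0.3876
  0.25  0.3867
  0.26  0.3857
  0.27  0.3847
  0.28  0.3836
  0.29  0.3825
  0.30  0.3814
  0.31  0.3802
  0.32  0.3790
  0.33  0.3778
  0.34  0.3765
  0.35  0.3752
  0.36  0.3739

109.65

T = 0.5;  σ√T = 0.3606
d₁ = [ln(401/405) + (0.071 + 0.51²/2)·0.5] / 0.3606 = [-0.0099 + 0.1005] / 0.3606 = 0.2512 ≈ 0.25
√T = √0.5 = 0.7071
φ(d₁) = φ(0.25) = 0.3867
vega = S·φ(d₁)·√T = 401·0.3867·0.7071 = 109.6477
(The put has the same vega.)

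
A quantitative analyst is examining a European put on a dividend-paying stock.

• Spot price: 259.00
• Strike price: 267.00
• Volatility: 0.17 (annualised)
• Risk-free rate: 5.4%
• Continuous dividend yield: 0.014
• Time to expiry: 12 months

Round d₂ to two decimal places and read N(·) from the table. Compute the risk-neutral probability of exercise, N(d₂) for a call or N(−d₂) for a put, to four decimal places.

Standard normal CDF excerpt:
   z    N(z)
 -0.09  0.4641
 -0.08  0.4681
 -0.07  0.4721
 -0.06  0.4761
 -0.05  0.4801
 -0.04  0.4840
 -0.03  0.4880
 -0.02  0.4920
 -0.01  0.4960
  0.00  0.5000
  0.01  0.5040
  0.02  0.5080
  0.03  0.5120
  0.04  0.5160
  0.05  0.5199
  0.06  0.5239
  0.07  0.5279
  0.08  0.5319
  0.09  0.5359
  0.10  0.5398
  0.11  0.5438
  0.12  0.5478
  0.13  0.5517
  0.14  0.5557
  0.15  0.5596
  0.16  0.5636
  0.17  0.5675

0.5120

σ√T = 0.17·√1 = 0.1700
d₁ = [ln(259/267) + (0.054 − 0.014 + 0.17²/2)·1] / 0.1700 = [-0.0304 + 0.0545] / 0.1700 = 0.1413 which rounds to 0.14
d₂ = d₁ − σ√T = 0.1413 − 0.1700 = -0.0287 which rounds to -0.03
Risk-neutral Pr[S_T < K] = N(−d₂) = N(0.03) = 0.5120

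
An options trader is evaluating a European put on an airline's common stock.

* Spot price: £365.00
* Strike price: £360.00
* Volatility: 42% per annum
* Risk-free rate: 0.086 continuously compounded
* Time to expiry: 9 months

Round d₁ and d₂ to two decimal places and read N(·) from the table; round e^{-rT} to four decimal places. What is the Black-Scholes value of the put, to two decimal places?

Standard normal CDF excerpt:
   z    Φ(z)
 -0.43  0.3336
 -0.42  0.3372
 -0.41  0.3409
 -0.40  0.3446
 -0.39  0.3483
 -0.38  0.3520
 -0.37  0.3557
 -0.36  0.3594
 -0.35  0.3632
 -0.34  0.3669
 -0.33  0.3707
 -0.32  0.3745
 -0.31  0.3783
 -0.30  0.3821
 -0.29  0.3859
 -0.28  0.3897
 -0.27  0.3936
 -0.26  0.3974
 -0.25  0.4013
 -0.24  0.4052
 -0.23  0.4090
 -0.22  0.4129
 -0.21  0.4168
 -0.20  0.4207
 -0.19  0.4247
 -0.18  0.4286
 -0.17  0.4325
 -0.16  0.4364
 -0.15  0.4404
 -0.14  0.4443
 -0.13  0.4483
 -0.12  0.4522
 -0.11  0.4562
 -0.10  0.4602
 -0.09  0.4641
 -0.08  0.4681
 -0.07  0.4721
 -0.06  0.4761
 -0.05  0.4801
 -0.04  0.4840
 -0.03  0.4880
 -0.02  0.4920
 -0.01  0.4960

£38.92

T = 0.75;  σ√T = 0.3637
d₁ = [ln(365/360) + (0.086 + 0.42²/2)·0.75] / 0.3637 = [0.0138 + 0.1306] / 0.3637 = 0.3971 ≈ 0.40
d₂ = d₁ − σ√T = 0.3971 − 0.3637 = 0.0334 ≈ 0.03
exp(−rT) = exp(−0.086·0.75) = 0.9375
N(−d₂) = N(-0.03) = 0.4880;  N(−d₁) = N(-0.40) = 0.3446
P = 360·0.9375·0.4880 − 365·0.3446 = 164.7000 − 125.7790 = 38.9210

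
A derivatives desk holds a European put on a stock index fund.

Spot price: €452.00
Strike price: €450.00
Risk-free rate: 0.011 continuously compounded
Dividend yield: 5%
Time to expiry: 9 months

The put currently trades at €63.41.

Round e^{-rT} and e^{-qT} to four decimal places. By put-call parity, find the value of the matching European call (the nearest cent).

€52.47

exp(−qT) = exp(−0.05·0.75) = 0.9632;  exp(−rT) = exp(−0.011·0.75) = 0.9918
Put-call parity: C − P = S·e^(−qT) − K·e^(−rT) = 452·0.9632 − 450·0.9918 = 435.3664 − 446.3100 = -10.9436
C = P + (C − P) = 63.41 + (-10.9436) = 52.4664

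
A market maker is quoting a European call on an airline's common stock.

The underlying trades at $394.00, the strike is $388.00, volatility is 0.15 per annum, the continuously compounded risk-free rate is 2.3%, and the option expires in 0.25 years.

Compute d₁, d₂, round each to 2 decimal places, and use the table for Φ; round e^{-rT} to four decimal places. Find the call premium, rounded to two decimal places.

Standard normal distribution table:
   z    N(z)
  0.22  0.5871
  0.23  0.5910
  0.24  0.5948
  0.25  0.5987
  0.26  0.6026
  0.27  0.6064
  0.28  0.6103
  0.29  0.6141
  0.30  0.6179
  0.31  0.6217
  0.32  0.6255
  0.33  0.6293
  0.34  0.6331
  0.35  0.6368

$16.98

σ√T = 0.15·√0.25 = 0.0750
d₁ = [ln(394/388) + (0.023 + 0.15²/2)·0.25] / 0.0750 = [0.0153 + 0.0086] / 0.0750 = 0.3188 ⇒ 0.32
d₂ = d₁ − σ√T = 0.3188 − 0.0750 = 0.2438 ⇒ 0.24
e^(−rT) = e^(−0.023·0.25) = 0.9943
N(d₁) = N(0.32) = 0.6255;  N(d₂) = N(0.24) = 0.5948
C = 394·0.6255 − 388·0.9943·0.5948 = 246.4470 − 229.4669 = 16.9801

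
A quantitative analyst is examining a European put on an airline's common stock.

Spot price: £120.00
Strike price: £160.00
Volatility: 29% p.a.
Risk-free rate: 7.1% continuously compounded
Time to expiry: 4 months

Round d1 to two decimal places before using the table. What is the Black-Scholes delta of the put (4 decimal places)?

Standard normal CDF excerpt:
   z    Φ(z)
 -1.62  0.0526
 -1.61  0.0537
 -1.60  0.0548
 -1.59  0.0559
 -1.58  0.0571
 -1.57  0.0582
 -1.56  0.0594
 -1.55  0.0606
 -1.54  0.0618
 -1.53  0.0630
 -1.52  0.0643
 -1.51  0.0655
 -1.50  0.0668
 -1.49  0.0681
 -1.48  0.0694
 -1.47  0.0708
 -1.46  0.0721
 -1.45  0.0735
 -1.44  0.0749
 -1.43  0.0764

-0.9319

T = 0.3333;  σ√T = 0.1674
ln(S/K) + (r + σ²/2)T = ln(120/160) + (0.071 + 0.29²/2)·0.3333 = -0.2877 + 0.0377 = -0.2500
d₁ = -0.2500 / 0.1674 = -1.4931 which rounds to -1.49
N(d₁) = N(-1.49) = 0.0681
Δ_put = N(d₁) − 1 = 0.0681 − 1 = -0.9319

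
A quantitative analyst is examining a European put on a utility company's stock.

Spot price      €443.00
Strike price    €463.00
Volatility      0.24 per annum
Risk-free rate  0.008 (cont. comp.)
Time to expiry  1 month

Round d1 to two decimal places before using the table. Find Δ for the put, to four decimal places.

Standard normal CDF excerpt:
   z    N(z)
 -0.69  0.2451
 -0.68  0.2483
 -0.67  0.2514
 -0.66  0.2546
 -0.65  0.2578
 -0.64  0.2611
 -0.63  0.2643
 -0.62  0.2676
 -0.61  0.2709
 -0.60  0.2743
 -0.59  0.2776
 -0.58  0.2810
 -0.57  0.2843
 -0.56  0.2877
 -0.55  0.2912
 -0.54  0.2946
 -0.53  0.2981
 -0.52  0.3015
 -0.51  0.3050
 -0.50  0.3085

-0.7224

σ√T = 0.24·√0.08333 = 0.0693
ln(S/K) + (r + σ²/2)T = ln(443/463) + (0.008 + 0.24²/2)·0.08333 = -0.0442 + 0.0031 = -0.0411
d₁ = -0.0411 / 0.0693 = -0.5931 ≈ -0.59
N(d₁) = N(-0.59) = 0.2776
Δ_put = N(d₁) − 1 = 0.2776 − 1 = -0.7224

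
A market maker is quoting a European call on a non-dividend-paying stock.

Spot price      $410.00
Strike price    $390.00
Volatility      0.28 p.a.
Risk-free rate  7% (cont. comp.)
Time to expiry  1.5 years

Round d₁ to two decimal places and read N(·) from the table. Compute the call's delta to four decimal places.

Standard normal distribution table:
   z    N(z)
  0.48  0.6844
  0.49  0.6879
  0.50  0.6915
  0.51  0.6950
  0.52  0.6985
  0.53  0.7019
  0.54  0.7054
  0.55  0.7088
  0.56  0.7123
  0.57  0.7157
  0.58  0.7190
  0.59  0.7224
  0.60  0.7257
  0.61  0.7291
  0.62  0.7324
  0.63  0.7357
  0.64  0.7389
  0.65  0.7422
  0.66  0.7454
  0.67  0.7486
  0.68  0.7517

σ√T = 0.28 × 1.2247 = 0.3429
d₁ = [ln(410/390) + (0.07 + 0.28²/2)·1.5] / 0.3429 = [0.0500 + 0.1638] / 0.3429 = 0.6235 which rounds to 0.62
N(d₁) = N(0.62) = 0.7324
Δ_call = N(d₁) = 0.7324

0.7324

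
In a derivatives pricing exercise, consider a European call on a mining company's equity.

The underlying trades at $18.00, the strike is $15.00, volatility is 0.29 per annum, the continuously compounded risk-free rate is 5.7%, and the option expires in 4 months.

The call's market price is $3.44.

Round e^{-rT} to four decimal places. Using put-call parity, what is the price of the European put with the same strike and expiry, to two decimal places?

e^(−rT) = e^(−0.057·0.3333) = 0.9812
Put-call parity: C − P = S − K·e^(−rT) = 18 − 15·0.9812 = 18 − 14.7180 = 3.2820
P = C − (C − P) = 3.44 − (3.2820) = 0.1580

$0.16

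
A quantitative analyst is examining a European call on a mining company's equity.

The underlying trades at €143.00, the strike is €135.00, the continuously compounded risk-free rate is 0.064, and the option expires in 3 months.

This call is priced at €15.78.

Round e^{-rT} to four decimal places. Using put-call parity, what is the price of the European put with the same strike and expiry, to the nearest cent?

exp(−rT) = exp(−0.064·0.25) = 0.9841
Put-call parity: C − P = S − K·e^(−rT) = 143 − 135·0.9841 = 143 − 132.8535 = 10.1465
P = C − (C − P) = 15.78 − (10.1465) = 5.6335

€5.63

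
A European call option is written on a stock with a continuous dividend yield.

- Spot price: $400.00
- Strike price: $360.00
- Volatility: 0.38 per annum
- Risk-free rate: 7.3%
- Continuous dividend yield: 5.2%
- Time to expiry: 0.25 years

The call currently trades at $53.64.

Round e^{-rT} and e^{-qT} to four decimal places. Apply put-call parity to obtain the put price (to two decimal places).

$12.28

exp(−qT) = exp(−0.052·0.25) = 0.9871;  exp(−rT) = exp(−0.073·0.25) = 0.9819
Put-call parity: C − P = S·e^(−qT) − K·e^(−rT) = 400·0.9871 − 360·0.9819 = 394.8400 − 353.4840 = 41.3560
P = C − (C − P) = 53.64 − (41.3560) = 12.2840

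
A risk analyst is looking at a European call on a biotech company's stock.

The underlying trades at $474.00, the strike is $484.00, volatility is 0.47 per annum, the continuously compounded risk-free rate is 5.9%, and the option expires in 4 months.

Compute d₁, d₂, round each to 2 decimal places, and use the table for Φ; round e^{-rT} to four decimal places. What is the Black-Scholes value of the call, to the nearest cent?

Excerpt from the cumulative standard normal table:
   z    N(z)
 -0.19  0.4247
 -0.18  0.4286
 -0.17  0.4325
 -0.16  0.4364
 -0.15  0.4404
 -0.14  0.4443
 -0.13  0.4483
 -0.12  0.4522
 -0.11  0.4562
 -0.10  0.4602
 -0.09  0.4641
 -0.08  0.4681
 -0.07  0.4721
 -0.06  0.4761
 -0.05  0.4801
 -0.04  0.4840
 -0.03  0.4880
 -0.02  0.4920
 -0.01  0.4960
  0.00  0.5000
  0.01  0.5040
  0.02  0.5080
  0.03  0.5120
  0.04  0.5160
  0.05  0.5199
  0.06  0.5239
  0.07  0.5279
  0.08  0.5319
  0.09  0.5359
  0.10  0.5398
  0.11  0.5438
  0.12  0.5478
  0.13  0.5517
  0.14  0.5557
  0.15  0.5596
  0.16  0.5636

$50.66

T = 0.3333;  σ√T = 0.2714
d₁ = [ln(474/484) + (0.059 + 0.47²/2)·0.3333] / 0.2714 = [-0.0209 + 0.0565] / 0.2714 = 0.1312 ≈ 0.13
d₂ = d₁ − σ√T = 0.1312 − 0.2714 = -0.1401 ≈ -0.14
exp(−rT) = exp(−0.059·0.3333) = 0.9805
C = 474·N(0.13) − 484·0.9805·N(-0.14) = 474·0.5517 − 484·0.9805·0.4443 = 261.5058 − 210.8479 = 50.6579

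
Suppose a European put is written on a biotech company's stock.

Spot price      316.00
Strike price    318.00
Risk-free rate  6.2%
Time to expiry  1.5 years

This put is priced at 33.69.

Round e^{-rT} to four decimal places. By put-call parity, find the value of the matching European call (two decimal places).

e^(−rT) = e^(−0.062·1.5) = 0.9112
Put-call parity: C − P = S − K·e^(−rT) = 316 − 318·0.9112 = 316 − 289.7616 = 26.2384
C = P + (C − P) = 33.69 + (26.2384) = 59.9284

59.93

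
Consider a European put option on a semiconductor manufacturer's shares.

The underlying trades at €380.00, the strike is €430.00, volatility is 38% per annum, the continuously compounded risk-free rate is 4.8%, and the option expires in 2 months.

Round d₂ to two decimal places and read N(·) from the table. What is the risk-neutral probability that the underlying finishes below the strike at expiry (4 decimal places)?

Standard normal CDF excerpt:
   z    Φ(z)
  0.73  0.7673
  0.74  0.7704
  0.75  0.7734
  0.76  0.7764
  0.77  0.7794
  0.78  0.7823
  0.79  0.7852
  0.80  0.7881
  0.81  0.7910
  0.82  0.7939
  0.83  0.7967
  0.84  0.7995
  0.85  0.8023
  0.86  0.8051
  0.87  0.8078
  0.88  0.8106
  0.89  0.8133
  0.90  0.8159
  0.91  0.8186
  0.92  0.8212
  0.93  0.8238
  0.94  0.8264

σ√T = 0.38·√0.1667 = 0.1551
ln(S/K) + (r + σ²/2)T = ln(380/430) + (0.048 + 0.38²/2)·0.1667 = -0.1236 + 0.0200 = -0.1036
d₁ = -0.1036 / 0.1551 = -0.6677 ⇒ -0.67
d₂ = d₁ − σ√T = -0.6677 − 0.1551 = -0.8228 ⇒ -0.82
Pr(exercise) under Q = N(−d₂) = N(0.82) = 0.7939

0.7939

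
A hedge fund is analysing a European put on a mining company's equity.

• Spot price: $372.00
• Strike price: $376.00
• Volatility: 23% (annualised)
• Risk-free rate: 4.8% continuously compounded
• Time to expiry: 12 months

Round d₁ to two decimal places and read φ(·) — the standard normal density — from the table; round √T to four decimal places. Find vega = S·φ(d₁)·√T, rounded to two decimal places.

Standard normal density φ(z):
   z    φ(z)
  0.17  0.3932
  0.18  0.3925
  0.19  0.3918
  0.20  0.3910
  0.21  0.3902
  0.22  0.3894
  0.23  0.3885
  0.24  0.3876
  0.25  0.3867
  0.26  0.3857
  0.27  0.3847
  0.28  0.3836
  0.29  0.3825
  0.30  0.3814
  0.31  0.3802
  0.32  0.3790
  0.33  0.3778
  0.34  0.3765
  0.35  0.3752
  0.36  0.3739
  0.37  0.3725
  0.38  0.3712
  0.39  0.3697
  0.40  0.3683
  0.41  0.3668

142.70

T = 1;  σ√T = 0.2300
d₁ = [ln(372/376) + (0.048 + 0.23²/2)·1] / 0.2300 = [-0.0107 + 0.0745] / 0.2300 = 0.2772 → 0.28
√T = √1 = 1.0000
φ(d₁) = φ(0.28) = 0.3836
vega = S·φ(d₁)·√T = 372·0.3836·1.0000 = 142.6992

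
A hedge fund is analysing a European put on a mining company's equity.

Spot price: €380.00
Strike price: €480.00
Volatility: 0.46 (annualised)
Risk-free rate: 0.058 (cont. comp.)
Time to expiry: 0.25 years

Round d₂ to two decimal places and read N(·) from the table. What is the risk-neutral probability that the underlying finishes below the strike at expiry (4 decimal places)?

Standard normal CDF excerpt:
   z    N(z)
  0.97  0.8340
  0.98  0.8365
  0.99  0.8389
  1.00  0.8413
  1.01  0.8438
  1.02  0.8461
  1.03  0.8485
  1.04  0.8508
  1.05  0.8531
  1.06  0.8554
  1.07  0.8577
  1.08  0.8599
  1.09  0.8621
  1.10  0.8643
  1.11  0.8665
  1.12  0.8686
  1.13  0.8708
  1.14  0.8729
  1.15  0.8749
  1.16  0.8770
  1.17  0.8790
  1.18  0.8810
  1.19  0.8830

T = 0.25;  σ√T = 0.2300
d₁ = [ln(380/480) + (0.058 + 0.46²/2)·0.25] / 0.2300 = [-0.2336 + 0.0410] / 0.2300 = -0.8377 ⇒ -0.84
d₂ = d₁ − σ√T = -0.8377 − 0.2300 = -1.0677 ⇒ -1.07
Pr(exercise) under Q = N(−d₂) = N(1.07) = 0.8577

0.8577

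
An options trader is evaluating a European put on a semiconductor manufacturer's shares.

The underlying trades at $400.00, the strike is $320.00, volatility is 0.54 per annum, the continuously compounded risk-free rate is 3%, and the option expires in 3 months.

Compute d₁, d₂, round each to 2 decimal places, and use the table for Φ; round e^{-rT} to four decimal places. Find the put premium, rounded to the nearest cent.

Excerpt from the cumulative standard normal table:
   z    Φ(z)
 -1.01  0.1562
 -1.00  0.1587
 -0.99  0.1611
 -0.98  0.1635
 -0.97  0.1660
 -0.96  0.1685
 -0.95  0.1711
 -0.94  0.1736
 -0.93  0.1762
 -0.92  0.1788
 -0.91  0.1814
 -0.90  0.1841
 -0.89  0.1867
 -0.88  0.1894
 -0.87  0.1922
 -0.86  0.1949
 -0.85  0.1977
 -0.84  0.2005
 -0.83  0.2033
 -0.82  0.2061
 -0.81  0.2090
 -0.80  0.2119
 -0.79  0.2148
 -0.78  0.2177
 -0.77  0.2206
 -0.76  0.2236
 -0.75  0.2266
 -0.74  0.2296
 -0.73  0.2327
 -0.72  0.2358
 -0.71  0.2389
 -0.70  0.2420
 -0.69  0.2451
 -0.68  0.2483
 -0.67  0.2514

σ√T = 0.54 × 0.5000 = 0.2700
d₁ = [ln(400/320) + (0.03 + 0.54²/2)·0.25] / 0.2700 = [0.2231 + 0.0440] / 0.2700 = 0.9892 ⇒ 0.99
d₂ = d₁ − σ√T = 0.9892 − 0.2700 = 0.7192 ⇒ 0.72
exp(−rT) = exp(−0.03·0.25) = 0.9925
N(−d₂) = N(-0.72) = 0.2358;  N(−d₁) = N(-0.99) = 0.1611
P = 320·0.9925·0.2358 − 400·0.1611 = 74.8901 − 64.4400 = 10.4501

$10.45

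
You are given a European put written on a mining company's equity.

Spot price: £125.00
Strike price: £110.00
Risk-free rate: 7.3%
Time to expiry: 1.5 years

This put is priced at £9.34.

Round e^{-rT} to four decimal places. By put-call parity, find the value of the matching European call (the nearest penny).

exp(−rT) = exp(−0.073·1.5) = 0.8963
Put-call parity: C − P = S − K·e^(−rT) = 125 − 110·0.8963 = 125 − 98.5930 = 26.4070
C = P + (C − P) = 9.34 + (26.4070) = 35.7470

£35.75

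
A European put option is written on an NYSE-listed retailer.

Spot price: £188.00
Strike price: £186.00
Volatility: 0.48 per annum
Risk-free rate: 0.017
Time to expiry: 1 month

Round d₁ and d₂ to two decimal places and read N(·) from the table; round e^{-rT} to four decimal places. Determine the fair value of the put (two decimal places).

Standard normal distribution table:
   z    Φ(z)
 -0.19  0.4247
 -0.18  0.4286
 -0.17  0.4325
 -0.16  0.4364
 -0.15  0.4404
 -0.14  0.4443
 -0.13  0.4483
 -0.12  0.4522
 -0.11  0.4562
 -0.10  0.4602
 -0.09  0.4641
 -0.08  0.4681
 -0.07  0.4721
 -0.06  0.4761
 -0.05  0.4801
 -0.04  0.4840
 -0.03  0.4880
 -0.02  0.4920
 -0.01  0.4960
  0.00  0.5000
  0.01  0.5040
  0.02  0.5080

£9.34

T = 0.08333;  σ√T = 0.1386
d₁ = [ln(188/186) + (0.017 + 0.48²/2)·0.08333] / 0.1386 = [0.0107 + 0.0110] / 0.1386 = 0.1567 ≈ 0.16
d₂ = d₁ − σ√T = 0.1567 − 0.1386 = 0.0181 ≈ 0.02
e^(−rT) = e^(−0.017·0.08333) = 0.9986
N(−d₂) = N(-0.02) = 0.4920;  N(−d₁) = N(-0.16) = 0.4364
P = 186·0.9986·0.4920 − 188·0.4364 = 91.3839 − 82.0432 = 9.3407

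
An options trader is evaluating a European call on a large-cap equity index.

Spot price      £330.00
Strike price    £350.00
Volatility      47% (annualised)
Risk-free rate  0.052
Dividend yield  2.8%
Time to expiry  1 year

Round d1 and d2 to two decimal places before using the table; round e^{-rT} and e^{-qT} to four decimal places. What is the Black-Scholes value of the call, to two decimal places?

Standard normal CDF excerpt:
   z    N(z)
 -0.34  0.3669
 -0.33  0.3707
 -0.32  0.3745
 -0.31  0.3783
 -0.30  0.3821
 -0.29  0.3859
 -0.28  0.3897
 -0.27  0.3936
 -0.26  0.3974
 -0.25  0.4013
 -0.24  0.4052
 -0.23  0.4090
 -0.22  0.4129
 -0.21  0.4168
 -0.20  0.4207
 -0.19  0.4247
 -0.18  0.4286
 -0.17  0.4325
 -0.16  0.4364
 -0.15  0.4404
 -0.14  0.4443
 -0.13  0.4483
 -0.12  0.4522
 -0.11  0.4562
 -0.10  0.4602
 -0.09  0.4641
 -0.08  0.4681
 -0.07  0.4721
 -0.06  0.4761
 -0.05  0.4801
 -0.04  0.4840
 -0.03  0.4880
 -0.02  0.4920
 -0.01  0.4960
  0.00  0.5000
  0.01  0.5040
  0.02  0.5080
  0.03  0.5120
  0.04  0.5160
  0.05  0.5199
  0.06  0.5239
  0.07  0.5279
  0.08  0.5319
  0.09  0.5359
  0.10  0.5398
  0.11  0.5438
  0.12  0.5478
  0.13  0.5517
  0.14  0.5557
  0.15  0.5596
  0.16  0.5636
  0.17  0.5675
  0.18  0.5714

£55.16

T = 1;  σ√T = 0.4700
d₁ = [ln(330/350) + (0.052 − 0.028 + ½·0.47²)·1] / (σ√T) = (-0.0588 + 0.1344) / 0.4700 = 0.1609 which rounds to 0.16
d₂ = 0.1609 − 0.4700 = -0.3091 which rounds to -0.31
exp(−qT) = exp(−0.028·1) = 0.9724;  exp(−rT) = exp(−0.052·1) = 0.9493
N(d₁) = N(0.16) = 0.5636;  N(d₂) = N(-0.31) = 0.3783
C = 330·0.9724·0.5636 − 350·0.9493·0.3783 = 180.8547 − 125.6921 = 55.1627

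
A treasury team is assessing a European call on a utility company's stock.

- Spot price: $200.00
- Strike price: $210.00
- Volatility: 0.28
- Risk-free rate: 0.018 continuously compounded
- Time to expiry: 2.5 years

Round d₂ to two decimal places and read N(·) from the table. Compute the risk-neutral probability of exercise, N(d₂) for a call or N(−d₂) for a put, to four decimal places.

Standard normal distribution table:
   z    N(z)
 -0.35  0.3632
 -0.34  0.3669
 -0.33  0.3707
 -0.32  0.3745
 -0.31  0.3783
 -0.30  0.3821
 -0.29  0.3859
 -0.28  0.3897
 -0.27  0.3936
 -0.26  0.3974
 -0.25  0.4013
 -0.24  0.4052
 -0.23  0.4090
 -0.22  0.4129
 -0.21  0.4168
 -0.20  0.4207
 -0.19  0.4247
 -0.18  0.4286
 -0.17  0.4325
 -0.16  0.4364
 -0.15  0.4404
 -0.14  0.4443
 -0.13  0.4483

T = 2.5;  σ√T = 0.4427
d₁ = [ln(200/210) + (0.018 + 0.28²/2)·2.5] / 0.4427 = [-0.0488 + 0.1430] / 0.4427 = 0.2128 which rounds to 0.21
d₂ = d₁ − σ√T = 0.2128 − 0.4427 = -0.2299 which rounds to -0.23
Risk-neutral Pr[S_T > K] = N(d₂) = N(-0.23) = 0.4090

0.4090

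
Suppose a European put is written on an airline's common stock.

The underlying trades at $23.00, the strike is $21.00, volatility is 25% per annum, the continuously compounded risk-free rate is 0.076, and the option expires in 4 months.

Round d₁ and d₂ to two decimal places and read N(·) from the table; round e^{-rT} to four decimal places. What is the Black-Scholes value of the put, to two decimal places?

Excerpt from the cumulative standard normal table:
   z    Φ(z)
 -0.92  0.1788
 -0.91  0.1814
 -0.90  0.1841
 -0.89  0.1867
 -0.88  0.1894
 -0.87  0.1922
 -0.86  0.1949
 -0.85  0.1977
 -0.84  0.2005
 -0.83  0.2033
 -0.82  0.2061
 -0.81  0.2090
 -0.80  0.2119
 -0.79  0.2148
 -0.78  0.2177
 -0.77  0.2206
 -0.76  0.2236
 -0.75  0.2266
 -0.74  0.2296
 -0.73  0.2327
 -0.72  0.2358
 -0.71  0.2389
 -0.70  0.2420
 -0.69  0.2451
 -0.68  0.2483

$0.41

σ√T = 0.25·√0.3333 = 0.1443
ln(S/K) + (r + σ²/2)T = ln(23/21) + (0.076 + 0.25²/2)·0.3333 = 0.0910 + 0.0357 = 0.1267
d₁ = 0.1267 / 0.1443 = 0.8780 → 0.88
d₂ = d₁ − σ√T = 0.8780 − 0.1443 = 0.7336 → 0.73
exp(−rT) = exp(−0.076·0.3333) = 0.9750
N(−d₂) = N(-0.73) = 0.2327;  N(−d₁) = N(-0.88) = 0.1894
P = 21·0.9750·0.2327 − 23·0.1894 = 4.7645 − 4.3562 = 0.4083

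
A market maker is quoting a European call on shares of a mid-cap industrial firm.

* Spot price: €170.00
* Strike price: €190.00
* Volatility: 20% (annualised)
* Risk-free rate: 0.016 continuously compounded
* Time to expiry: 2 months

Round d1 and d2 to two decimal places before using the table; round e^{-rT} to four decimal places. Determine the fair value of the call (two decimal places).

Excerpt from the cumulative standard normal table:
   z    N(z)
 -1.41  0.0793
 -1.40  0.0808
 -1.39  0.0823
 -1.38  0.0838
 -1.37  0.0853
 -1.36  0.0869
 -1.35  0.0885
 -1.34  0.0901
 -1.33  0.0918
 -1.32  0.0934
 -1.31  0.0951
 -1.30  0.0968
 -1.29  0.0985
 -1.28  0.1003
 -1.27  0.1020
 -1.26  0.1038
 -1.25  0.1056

€0.58

σ√T = 0.2 × 0.4082 = 0.0816
d₁ = [ln(170/190) + (0.016 + ½·0.2²)·0.1667] / (σ√T) = (-0.1112 + 0.0060) / 0.0816 = -1.2887 ⇒ -1.29
d₂ = -1.2887 − 0.0816 = -1.3704 ⇒ -1.37
exp(−rT) = exp(−0.016·0.1667) = 0.9973
C = 170·N(-1.29) − 190·0.9973·N(-1.37) = 170·0.0985 − 190·0.9973·0.0853 = 16.7450 − 16.1632 = 0.5818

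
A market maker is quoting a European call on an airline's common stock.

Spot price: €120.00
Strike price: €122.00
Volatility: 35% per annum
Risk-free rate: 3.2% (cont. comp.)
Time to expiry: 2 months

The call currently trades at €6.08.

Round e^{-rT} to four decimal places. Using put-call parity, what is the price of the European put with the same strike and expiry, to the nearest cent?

€7.43

e^(−rT) = e^(−0.032·0.1667) = 0.9947
Put-call parity: C − P = S − K·e^(−rT) = 120 − 122·0.9947 = 120 − 121.3534 = -1.3534
P = C − (C − P) = 6.08 − (-1.3534) = 7.4334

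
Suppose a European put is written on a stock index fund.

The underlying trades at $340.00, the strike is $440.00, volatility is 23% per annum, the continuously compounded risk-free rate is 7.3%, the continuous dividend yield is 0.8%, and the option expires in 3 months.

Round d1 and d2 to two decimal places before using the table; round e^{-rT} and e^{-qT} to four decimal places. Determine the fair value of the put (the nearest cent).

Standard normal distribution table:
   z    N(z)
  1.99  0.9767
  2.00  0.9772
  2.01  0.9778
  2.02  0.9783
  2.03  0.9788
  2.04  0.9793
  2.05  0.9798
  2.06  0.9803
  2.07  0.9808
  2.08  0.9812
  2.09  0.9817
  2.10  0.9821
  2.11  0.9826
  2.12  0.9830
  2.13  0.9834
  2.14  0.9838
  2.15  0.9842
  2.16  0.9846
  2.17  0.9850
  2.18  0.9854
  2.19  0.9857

σ√T = 0.23 × 0.5000 = 0.1150
d₁ = [ln(340/440) + (0.073 − 0.008 + ½·0.23²)·0.25] / (σ√T) = (-0.2578 + 0.0229) / 0.1150 = -2.0432 → -2.04
d₂ = -2.0432 − 0.1150 = -2.1582 → -2.16
exp(−qT) = exp(−0.008·0.25) = 0.9980;  exp(−rT) = exp(−0.073·0.25) = 0.9819
P = 440·0.9819·N(2.16) − 340·0.9980·N(2.04) = 440·0.9819·0.9846 − 340·0.9980·0.9793 = 425.3826 − 332.2961 = 93.0866

$93.09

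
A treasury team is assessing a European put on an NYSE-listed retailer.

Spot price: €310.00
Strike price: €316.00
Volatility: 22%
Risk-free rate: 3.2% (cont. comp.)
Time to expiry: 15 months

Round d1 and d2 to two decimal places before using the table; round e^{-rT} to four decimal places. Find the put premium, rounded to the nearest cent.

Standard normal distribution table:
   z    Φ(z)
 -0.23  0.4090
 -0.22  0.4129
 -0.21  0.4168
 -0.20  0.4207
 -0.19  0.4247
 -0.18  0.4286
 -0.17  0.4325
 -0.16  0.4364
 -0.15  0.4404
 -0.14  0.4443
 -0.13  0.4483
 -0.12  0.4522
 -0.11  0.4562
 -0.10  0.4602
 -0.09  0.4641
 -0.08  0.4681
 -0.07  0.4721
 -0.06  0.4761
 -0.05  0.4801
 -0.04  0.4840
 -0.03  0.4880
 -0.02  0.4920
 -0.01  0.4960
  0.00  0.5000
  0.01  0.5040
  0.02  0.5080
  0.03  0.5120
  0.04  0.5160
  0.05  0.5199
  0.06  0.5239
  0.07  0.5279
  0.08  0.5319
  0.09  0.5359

σ√T = 0.22·√1.25 = 0.2460
d₁ = [ln(310/316) + (0.032 + ½·0.22²)·1.25] / (σ√T) = (-0.0192 + 0.0703) / 0.2460 = 0.2077 ⇒ 0.21
d₂ = 0.2077 − 0.2460 = -0.0383 ⇒ -0.04
exp(−rT) = exp(−0.032·1.25) = 0.9608
N(−d₂) = N(0.04) = 0.5160;  N(−d₁) = N(-0.21) = 0.4168
P = 316·0.9608·0.5160 − 310·0.4168 = 156.6642 − 129.2080 = 27.4562

€27.46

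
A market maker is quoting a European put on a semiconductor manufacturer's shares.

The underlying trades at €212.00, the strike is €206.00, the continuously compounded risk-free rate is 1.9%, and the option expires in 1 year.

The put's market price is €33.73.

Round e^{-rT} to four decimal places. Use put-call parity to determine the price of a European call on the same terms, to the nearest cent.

exp(−rT) = exp(−0.019·1) = 0.9812
Put-call parity: C − P = S − K·e^(−rT) = 212 − 206·0.9812 = 212 − 202.1272 = 9.8728
C = P + (C − P) = 33.73 + (9.8728) = 43.6028

€43.60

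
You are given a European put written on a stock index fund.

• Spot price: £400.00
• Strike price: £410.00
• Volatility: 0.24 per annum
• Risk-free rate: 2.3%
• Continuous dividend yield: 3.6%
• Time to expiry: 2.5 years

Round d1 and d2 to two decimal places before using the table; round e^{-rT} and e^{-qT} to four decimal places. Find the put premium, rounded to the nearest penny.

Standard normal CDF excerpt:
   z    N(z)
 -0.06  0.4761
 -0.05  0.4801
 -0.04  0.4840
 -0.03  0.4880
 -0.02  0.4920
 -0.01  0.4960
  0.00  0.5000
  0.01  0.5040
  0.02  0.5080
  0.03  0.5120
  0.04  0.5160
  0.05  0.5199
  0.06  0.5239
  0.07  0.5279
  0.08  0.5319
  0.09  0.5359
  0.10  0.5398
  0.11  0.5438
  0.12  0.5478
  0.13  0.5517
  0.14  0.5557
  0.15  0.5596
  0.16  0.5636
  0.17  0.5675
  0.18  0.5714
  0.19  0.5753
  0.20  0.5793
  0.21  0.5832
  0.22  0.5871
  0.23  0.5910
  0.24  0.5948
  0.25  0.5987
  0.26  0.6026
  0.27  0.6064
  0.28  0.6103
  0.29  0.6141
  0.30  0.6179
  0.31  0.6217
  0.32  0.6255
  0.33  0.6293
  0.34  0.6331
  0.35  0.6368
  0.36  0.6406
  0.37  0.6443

T = 2.5;  σ√T = 0.3795
ln(S/K) + (r − q + σ²/2)T = ln(400/410) + (0.023 − 0.036 + 0.24²/2)·2.5 = -0.0247 + 0.0395 = 0.0148
d₁ = 0.0148 / 0.3795 = 0.0390 ⇒ 0.04
d₂ = d₁ − σ√T = 0.0390 − 0.3795 = -0.3405 ⇒ -0.34
e^(−qT) = e^(−0.036·2.5) = 0.9139;  e^(−rT) = e^(−0.023·2.5) = 0.9441
P = 410·0.9441·N(0.34) − 400·0.9139·N(-0.04) = 410·0.9441·0.6331 − 400·0.9139·0.4840 = 245.0610 − 176.9310 = 68.1299

£68.13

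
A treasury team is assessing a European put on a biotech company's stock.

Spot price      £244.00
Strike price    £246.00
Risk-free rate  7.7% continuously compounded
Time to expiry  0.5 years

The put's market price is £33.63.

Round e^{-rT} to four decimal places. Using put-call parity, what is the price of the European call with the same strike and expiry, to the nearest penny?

£40.93

e^(−rT) = e^(−0.077·0.5) = 0.9622
Put-call parity: C − P = S − K·e^(−rT) = 244 − 246·0.9622 = 244 − 236.7012 = 7.2988
C = P + (C − P) = 33.63 + (7.2988) = 40.9288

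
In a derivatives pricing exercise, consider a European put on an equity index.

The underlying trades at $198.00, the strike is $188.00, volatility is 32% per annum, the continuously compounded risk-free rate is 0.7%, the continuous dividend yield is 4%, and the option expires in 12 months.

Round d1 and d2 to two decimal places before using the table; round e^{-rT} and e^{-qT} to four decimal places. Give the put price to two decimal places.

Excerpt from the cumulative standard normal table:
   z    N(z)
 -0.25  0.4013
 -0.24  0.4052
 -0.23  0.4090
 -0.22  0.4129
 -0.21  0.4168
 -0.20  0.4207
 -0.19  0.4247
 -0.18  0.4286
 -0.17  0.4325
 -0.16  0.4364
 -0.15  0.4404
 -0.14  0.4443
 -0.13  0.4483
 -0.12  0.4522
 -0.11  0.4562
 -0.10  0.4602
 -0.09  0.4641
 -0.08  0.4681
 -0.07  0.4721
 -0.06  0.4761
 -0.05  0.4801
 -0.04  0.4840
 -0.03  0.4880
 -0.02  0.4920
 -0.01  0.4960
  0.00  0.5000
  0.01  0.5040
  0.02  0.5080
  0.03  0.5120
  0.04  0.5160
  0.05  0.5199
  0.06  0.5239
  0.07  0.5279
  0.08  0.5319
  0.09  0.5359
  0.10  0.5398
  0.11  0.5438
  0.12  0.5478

T = 1;  σ√T = 0.3200
d₁ = [ln(198/188) + (0.007 − 0.04 + 0.32²/2)·1] / 0.3200 = [0.0518 + 0.0182] / 0.3200 = 0.2188 ⇒ 0.22
d₂ = d₁ − σ√T = 0.2188 − 0.3200 = -0.1012 ⇒ -0.10
e^(−qT) = e^(−0.04·1) = 0.9608;  e^(−rT) = e^(−0.007·1) = 0.9930
N(−d₂) = N(0.10) = 0.5398;  N(−d₁) = N(-0.22) = 0.4129
P = 188·0.9930·0.5398 − 198·0.9608·0.4129 = 100.7720 − 78.5494 = 22.2226

$22.22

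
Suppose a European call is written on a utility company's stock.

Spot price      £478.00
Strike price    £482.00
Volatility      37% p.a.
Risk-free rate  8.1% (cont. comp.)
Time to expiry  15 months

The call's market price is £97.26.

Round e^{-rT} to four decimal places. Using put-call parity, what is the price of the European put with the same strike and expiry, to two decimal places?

£54.84

exp(−rT) = exp(−0.081·1.25) = 0.9037
Put-call parity: C − P = S − K·e^(−rT) = 478 − 482·0.9037 = 478 − 435.5834 = 42.4166
P = C − (C − P) = 97.26 − (42.4166) = 54.8434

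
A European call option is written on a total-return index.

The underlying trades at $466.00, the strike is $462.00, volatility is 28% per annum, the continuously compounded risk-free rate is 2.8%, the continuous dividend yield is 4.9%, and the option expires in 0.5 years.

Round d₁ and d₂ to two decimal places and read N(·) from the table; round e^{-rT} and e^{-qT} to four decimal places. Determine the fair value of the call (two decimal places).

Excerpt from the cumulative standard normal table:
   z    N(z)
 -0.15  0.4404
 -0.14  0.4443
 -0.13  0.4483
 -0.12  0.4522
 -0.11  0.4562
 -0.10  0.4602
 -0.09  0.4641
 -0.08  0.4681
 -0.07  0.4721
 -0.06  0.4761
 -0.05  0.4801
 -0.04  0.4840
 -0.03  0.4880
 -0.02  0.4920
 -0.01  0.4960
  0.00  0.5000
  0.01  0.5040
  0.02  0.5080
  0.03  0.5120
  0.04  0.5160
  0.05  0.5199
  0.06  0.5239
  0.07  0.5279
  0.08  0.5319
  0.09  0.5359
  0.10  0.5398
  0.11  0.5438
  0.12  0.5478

$35.85

σ√T = 0.28 × 0.7071 = 0.1980
d₁ = [ln(466/462) + (0.028 − 0.049 + 0.28²/2)·0.5] / 0.1980 = [0.0086 + 0.0091] / 0.1980 = 0.0895 → 0.09
d₂ = d₁ − σ√T = 0.0895 − 0.1980 = -0.1085 → -0.11
exp(−qT) = exp(−0.049·0.5) = 0.9758;  exp(−rT) = exp(−0.028·0.5) = 0.9861
C = 466·0.9758·N(0.09) − 462·0.9861·N(-0.11) = 466·0.9758·0.5359 − 462·0.9861·0.4562 = 243.6859 − 207.8348 = 35.8512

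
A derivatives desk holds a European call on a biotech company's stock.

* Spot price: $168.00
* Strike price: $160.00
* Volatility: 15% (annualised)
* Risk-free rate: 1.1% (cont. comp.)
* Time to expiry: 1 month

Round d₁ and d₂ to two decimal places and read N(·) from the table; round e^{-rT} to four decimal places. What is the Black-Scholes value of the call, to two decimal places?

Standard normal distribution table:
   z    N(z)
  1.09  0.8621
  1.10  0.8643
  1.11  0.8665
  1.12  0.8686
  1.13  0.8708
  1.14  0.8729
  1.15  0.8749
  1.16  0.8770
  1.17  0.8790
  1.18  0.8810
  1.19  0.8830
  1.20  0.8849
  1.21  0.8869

$8.47

T = 0.08333;  σ√T = 0.0433
d₁ = [ln(168/160) + (0.011 + 0.15²/2)·0.08333] / 0.0433 = [0.0488 + 0.0019] / 0.0433 = 1.1696 ≈ 1.17
d₂ = d₁ − σ√T = 1.1696 − 0.0433 = 1.1263 ≈ 1.13
exp(−rT) = exp(−0.011·0.08333) = 0.9991
N(d₁) = N(1.17) = 0.8790;  N(d₂) = N(1.13) = 0.8708
C = 168·0.8790 − 160·0.9991·0.8708 = 147.6720 − 139.2026 = 8.4694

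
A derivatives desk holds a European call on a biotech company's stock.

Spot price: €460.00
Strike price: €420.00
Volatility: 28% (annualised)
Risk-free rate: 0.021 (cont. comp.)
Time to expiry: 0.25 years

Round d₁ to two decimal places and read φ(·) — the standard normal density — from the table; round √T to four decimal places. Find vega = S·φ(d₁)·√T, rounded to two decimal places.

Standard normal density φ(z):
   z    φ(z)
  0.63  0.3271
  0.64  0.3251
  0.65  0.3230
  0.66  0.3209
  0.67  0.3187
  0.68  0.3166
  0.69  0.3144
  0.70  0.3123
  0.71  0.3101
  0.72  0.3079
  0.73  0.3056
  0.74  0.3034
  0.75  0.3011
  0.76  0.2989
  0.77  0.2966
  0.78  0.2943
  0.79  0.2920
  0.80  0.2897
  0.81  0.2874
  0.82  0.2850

σ√T = 0.28·√0.25 = 0.1400
ln(S/K) + (r + σ²/2)T = ln(460/420) + (0.021 + 0.28²/2)·0.25 = 0.0910 + 0.0151 = 0.1060
d₁ = 0.1060 / 0.1400 = 0.7573 ⇒ 0.76
√T = √0.25 = 0.5000
φ(d₁) = φ(0.76) = 0.2989
vega = S·φ(d₁)·√T = 460·0.2989·0.5000 = 68.7470

68.75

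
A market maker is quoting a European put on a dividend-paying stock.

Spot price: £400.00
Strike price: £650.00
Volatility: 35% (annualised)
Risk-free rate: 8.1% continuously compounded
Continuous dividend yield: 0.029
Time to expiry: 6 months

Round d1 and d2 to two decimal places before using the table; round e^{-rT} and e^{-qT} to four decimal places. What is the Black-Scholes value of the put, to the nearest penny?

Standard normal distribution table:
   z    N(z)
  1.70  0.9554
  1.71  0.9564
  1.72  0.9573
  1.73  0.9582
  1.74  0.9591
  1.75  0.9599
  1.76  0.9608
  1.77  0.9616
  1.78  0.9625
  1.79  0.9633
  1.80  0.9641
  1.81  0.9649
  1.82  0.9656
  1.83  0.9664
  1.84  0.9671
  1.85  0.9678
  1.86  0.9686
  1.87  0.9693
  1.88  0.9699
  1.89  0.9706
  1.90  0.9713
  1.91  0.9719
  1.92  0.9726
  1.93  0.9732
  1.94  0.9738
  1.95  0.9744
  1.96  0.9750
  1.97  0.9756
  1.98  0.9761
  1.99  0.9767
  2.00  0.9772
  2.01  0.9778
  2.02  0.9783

σ√T = 0.35 × 0.7071 = 0.2475
d₁ = [ln(400/650) + (0.081 − 0.029 + 0.35²/2)·0.5] / 0.2475 = [-0.4855 + 0.0566] / 0.2475 = -1.7329 ⇒ -1.73
d₂ = d₁ − σ√T = -1.7329 − 0.2475 = -1.9804 ⇒ -1.98
e^(−qT) = e^(−0.029·0.5) = 0.9856;  e^(−rT) = e^(−0.081·0.5) = 0.9603
N(−d₂) = N(1.98) = 0.9761;  N(−d₁) = N(1.73) = 0.9582
P = 650·0.9603·0.9761 − 400·0.9856·0.9582 = 609.2767 − 377.7608 = 231.5160

£231.52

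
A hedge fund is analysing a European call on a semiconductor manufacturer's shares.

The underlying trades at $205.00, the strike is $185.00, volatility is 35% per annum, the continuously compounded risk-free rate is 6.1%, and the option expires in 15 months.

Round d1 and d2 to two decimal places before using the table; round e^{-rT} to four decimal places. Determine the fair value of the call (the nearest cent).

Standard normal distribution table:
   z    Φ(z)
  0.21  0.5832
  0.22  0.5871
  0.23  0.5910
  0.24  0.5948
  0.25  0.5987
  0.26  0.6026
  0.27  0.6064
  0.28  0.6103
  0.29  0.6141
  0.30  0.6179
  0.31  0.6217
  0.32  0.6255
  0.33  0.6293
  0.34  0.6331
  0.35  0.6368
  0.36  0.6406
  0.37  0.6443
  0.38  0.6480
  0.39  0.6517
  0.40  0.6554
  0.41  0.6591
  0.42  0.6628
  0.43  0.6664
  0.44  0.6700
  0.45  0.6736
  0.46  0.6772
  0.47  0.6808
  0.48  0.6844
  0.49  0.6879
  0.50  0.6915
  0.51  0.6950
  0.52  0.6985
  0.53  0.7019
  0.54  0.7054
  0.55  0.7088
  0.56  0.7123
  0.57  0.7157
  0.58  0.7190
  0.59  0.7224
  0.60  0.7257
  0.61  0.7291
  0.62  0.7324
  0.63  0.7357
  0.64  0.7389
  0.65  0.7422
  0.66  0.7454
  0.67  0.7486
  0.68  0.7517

T = 1.25;  σ√T = 0.3913
d₁ = [ln(205/185) + (0.061 + 0.35²/2)·1.25] / 0.3913 = [0.1027 + 0.1528] / 0.3913 = 0.6528 → 0.65
d₂ = d₁ − σ√T = 0.6528 − 0.3913 = 0.2615 → 0.26
exp(−rT) = exp(−0.061·1.25) = 0.9266
N(d₁) = N(0.65) = 0.7422;  N(d₂) = N(0.26) = 0.6026
C = 205·0.7422 − 185·0.9266·0.6026 = 152.1510 − 103.2983 = 48.8527

$48.85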